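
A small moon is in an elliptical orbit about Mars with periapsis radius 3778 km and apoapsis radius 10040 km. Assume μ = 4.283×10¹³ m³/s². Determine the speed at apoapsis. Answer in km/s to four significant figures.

v ≈ 1.527 km/s

Semi-major axis a = (r_p + r_a)/2 = 6909.0 km = 6.909×10⁶ m.
Vis-viva: v² = μ(2/r − 1/a) = 4.283×10¹³ × (1.992×10⁻⁷ − 1.447×10⁻⁷) = 2.333×10⁶ m²/s².
v = 1527 m/s = 1.527 km/s.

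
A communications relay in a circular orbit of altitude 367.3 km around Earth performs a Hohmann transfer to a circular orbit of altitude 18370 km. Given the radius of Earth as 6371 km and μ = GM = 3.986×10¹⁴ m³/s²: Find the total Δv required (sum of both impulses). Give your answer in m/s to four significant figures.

r₁ = 6371 + 367.3 = 6738.3 km = 6.7383×10⁶ m.
r₂ = 6371 + 18370 = 24741 km = 2.4741×10⁷ m.
Transfer ellipse a_t = (r₁ + r₂)/2 = 1.574×10⁷ m.
At r₁: circular v_c1 = √(μ/r₁) = 7691 m/s; transfer-perigee v_p = √[μ(2/r₁ − 1/a_t)] = 9643 m/s.
Δv₁ = v_p − v_c1 = 1952 m/s.
At r₂: circular v_c2 = √(μ/r₂) = 4014 m/s; transfer-apogee v_a = √[μ(2/r₂ − 1/a_t)] = 2626 m/s.
Δv₂ = v_c2 − v_a = 1388 m/s.
Total Δv = Δv₁ + Δv₂ = 3339 m/s.

Δv_total ≈ 3339 m/s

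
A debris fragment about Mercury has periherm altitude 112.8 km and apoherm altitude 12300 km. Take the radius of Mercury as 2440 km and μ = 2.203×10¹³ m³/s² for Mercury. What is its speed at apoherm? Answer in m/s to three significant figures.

r_p = 2440 + 112.8 = 2552.8 km = 2.5528×10⁶ m.
r_a = 2440 + 12300 = 14740 km = 1.4740×10⁷ m.
Semi-major axis a = (r_p + r_a)/2 = 8646.4 km = 8.646×10⁶ m.
Vis-viva: v² = μ(2/r − 1/a) = 2.203×10¹³ × (1.357×10⁻⁷ − 1.157×10⁻⁷) = 4.413×10⁵ m²/s².
v = 664.3 m/s.

v ≈ 664 m/s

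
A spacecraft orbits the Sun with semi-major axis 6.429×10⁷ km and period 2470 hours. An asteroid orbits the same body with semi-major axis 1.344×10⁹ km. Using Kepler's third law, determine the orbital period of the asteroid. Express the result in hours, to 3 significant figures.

Kepler's third law: T² ∝ a³, so T₂ = T₁ (a₂/a₁)^(3/2).
a₂/a₁ = 20.91, (a₂/a₁)^(3/2) = 95.58.
T₂ = 2470 × 95.58 = 2.361×10⁵ hours.

T₂ ≈ 2.36×10⁵ hours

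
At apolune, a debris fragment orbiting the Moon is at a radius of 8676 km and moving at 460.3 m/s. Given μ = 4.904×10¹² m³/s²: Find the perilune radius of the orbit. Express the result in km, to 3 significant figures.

perilune radius ≈ 2000 km

r_a = 8.676×10⁶ m.
Specific energy ε = v²/2 − μ/r = -4.593×10⁵ J/kg, so a = −μ/(2ε) = 5.339×10⁶ m.
The apsides satisfy r_p + r_a = 2a, so the perilune radius is 2a − r_a = 2.001×10⁶ m = 2001.1 km.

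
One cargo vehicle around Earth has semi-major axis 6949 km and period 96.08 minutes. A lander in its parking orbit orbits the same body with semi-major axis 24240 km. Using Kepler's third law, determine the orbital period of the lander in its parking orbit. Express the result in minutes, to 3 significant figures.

T₂ ≈ 626 minutes

Kepler's third law: T² ∝ a³, so T₂ = T₁ (a₂/a₁)^(3/2).
a₂/a₁ = 3.488, (a₂/a₁)^(3/2) = 6.515.
T₂ = 96.08 × 6.515 = 626.0 minutes.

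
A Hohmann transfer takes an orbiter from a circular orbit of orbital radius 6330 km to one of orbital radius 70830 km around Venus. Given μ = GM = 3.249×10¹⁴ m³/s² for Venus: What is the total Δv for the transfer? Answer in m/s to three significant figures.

Δv_total ≈ 3820 m/s

r₁ = 6330 km = 6.330×10⁶ m.
r₂ = 70830 km = 7.083×10⁷ m.
Transfer ellipse a_t = (r₁ + r₂)/2 = 3.858×10⁷ m.
At r₁: circular v_c1 = √(μ/r₁) = 7164 m/s; transfer-periapsis v_p = √[μ(2/r₁ − 1/a_t)] = 9707 m/s.
Δv₁ = v_p − v_c1 = 2543 m/s.
At r₂: circular v_c2 = √(μ/r₂) = 2142 m/s; transfer-apoapsis v_a = √[μ(2/r₂ − 1/a_t)] = 867.5 m/s.
Δv₂ = v_c2 − v_a = 1274 m/s.
Total Δv = Δv₁ + Δv₂ = 3817 m/s.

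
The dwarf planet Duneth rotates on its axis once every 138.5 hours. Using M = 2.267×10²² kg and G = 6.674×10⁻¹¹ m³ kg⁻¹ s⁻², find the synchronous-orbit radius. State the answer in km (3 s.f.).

r_sync ≈ 21200 km

μ = GM = 6.674×10⁻¹¹ × 2.267×10²² = 1.513×10¹² m³/s².
T = 138.5 hours = 4.986×10⁵ s.
A synchronous orbit has period T, so by Kepler's third law a = (μT²/4π²)^(1/3).
μT²/4π² = 1.513×10¹² × (4.986×10⁵)² / 39.48 = 9.528×10²¹ m³.
a = 2.120×10⁷ m = 21200 km.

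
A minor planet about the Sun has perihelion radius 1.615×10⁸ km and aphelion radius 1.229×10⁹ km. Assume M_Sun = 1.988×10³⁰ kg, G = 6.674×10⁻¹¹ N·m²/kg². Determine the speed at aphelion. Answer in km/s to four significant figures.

μ = GM = 6.674×10⁻¹¹ × 1.988×10³⁰ = 1.327×10²⁰ m³/s².
Semi-major axis a = (r_p + r_a)/2 = 6.9525×10⁸ km = 6.952×10¹¹ m.
Vis-viva: v² = μ(2/r − 1/a) = 1.327×10²⁰ × (1.627×10⁻¹² − 1.438×10⁻¹²) = 2.508×10⁷ m²/s².
v = 5008 m/s = 5.008 km/s.

v ≈ 5.008 km/s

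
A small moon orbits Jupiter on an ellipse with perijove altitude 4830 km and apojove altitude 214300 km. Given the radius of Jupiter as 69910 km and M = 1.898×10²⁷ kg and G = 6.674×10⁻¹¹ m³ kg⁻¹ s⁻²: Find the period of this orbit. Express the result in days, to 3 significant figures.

T ≈ 0.491 days

μ = GM = 6.674×10⁻¹¹ × 1.898×10²⁷ = 1.267×10¹⁷ m³/s².
r_p = 69910 + 4830 = 74740 km = 7.4740×10⁷ m.
r_a = 69910 + 214300 = 284210 km = 2.8421×10⁸ m.
Semi-major axis a = (r_p + r_a)/2 = (74740 + 2.8421×10⁵)/2 = 1.7948×10⁵ km = 1.795×10⁸ m.
By Kepler's third law T = 2π√(a³/μ) = 2π × 6.756×10³ = 4.245×10⁴ s.
= 0.4913 days.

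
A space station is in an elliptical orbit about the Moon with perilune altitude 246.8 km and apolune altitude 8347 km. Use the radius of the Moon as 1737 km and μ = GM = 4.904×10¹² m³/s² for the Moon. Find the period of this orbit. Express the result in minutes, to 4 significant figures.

T ≈ 700.9 minutes

r_p = 1737 + 246.8 = 1983.8 km = 1.9838×10⁶ m.
r_a = 1737 + 8347 = 10084 km = 1.0084×10⁷ m.
Semi-major axis a = (r_p + r_a)/2 = (1983.8 + 10084)/2 = 6033.9 km = 6.034×10⁶ m.
By Kepler's third law T = 2π√(a³/μ) = 2π × 6.693×10³ = 4.205×10⁴ s.
= 700.9 minutes.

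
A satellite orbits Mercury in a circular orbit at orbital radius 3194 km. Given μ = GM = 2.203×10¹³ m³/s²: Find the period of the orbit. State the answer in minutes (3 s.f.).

r = 3194 km = 3.194×10⁶ m.
Kepler's third law: T = 2π√(r³/μ) = 2π√((3.194×10⁶)³ / 2.203×10¹³).
r³/μ = 1.479×10⁶ s², so T = 2π × 1.216×10³ = 7.641×10³ s.
Converting: 7.641×10³ s ÷ 60.00 = 127.4 minutes.

T ≈ 127 minutes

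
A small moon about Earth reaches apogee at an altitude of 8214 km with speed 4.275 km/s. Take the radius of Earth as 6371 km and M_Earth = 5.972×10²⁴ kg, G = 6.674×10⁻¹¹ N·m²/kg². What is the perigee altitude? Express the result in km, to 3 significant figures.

μ = GM = 6.674×10⁻¹¹ × 5.972×10²⁴ = 3.986×10¹⁴ m³/s².
r_a = 6371 + 8214 = 14585 km = 1.458×10⁷ m.
Specific energy ε = v²/2 − μ/r = -1.819×10⁷ J/kg, so a = −μ/(2ε) = 1.096×10⁷ m.
The apsides satisfy r_p + r_a = 2a, so the perigee radius is 2a − r_a = 7.327×10⁶ m = 7327.0 km.
Perigee altitude = 7327.0 − 6371 = 955.96 km.

perigee altitude ≈ 956 km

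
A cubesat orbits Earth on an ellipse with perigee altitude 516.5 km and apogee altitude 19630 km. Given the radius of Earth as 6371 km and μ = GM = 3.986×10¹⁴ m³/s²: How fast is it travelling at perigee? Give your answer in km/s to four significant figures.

r_p = 6371 + 516.5 = 6887.5 km = 6.8875×10⁶ m.
r_a = 6371 + 19630 = 26001 km = 2.6001×10⁷ m.
Semi-major axis a = (r_p + r_a)/2 = 16444 km = 1.644×10⁷ m.
Vis-viva: v² = μ(2/r − 1/a) = 3.986×10¹⁴ × (2.904×10⁻⁷ − 6.081×10⁻⁸) = 9.151×10⁷ m²/s².
v = 9566 m/s = 9.566 km/s.

v ≈ 9.566 km/s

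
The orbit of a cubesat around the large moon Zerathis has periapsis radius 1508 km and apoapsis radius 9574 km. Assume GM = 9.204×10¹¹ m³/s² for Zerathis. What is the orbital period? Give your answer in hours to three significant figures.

T ≈ 23.7 hours

Semi-major axis a = (r_p + r_a)/2 = (1508.0 + 9574.0)/2 = 5541.0 km = 5.541×10⁶ m.
By Kepler's third law T = 2π√(a³/μ) = 2π × 1.360×10⁴ = 8.542×10⁴ s.
= 23.73 hours.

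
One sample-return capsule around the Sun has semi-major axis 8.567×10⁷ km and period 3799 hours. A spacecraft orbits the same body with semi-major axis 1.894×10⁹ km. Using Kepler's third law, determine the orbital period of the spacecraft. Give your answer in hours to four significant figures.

T₂ ≈ 3.949×10⁵ hours

Kepler's third law: T² ∝ a³, so T₂ = T₁ (a₂/a₁)^(3/2).
a₂/a₁ = 22.11, (a₂/a₁)^(3/2) = 104.0.
T₂ = 3799 × 104.0 = 3.949×10⁵ hours.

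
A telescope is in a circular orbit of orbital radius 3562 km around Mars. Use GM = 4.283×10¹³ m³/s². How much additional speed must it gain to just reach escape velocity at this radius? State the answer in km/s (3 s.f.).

Δv ≈ 1.44 km/s

r = 3562 km = 3.562×10⁶ m.
Circular speed v_c = √(μ/r) = 3468 m/s.
Escape speed v_esc = √(2μ/r) = √2 × v_c = 4904 m/s.
Δv = v_esc − v_c = 1436 m/s = 1.436 km/s.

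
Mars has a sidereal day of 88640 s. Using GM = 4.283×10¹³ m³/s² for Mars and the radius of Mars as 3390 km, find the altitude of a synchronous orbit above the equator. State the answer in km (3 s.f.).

A synchronous orbit has period T, so by Kepler's third law a = (μT²/4π²)^(1/3).
μT²/4π² = 4.283×10¹³ × (8.864×10⁴)² / 39.48 = 8.524×10²¹ m³.
a = 2.043×10⁷ m = 20428 km.
Altitude h = a − R = 20428 − 3390 = 17038 km.

h_sync ≈ 17000 km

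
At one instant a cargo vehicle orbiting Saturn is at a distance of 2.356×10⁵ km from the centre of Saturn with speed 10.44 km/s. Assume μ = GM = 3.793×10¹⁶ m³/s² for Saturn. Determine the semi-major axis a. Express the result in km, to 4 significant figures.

r = 2.356×10⁸ m.
Vis-viva rearranged: 1/a = 2/r − v²/μ = 8.489×10⁻⁹ − 2.874×10⁻⁹ = 5.615×10⁻⁹ m⁻¹.
a = 1.781×10⁸ m = 1.7808×10⁵ km.

a ≈ 1.781×10⁵ km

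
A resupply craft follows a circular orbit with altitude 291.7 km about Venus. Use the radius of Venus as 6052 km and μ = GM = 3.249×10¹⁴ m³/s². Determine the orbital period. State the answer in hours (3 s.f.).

r = 6052 + 291.7 = 6343.7 km = 6.3437×10⁶ m.
Kepler's third law: T = 2π√(r³/μ) = 2π√((6.344×10⁶)³ / 3.249×10¹⁴).
r³/μ = 7.857×10⁵ s², so T = 2π × 8.864×10² = 5.570×10³ s.
Converting: 5.570×10³ s ÷ 3600 = 1.547 hours.

T ≈ 1.55 hours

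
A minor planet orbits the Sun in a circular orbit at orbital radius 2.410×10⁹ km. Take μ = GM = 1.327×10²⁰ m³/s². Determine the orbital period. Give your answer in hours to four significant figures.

r = 2.410×10⁹ km = 2.410×10¹² m.
Kepler's third law: T = 2π√(r³/μ) = 2π√((2.410×10¹²)³ / 1.327×10²⁰).
r³/μ = 1.055×10¹⁷ s², so T = 2π × 3.248×10⁸ = 2.041×10⁹ s.
Converting: 2.041×10⁹ s ÷ 3600 = 5.668×10⁵ hours.

T ≈ 566800 hours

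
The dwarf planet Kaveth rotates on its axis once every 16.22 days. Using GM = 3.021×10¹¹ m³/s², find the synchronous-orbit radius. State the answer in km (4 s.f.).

T = 16.22 days = 1.401×10⁶ s.
A synchronous orbit has period T, so by Kepler's third law a = (μT²/4π²)^(1/3).
μT²/4π² = 3.021×10¹¹ × (1.401×10⁶)² / 39.48 = 1.503×10²² m³.
a = 2.468×10⁷ m = 24678 km.

r_sync ≈ 24680 km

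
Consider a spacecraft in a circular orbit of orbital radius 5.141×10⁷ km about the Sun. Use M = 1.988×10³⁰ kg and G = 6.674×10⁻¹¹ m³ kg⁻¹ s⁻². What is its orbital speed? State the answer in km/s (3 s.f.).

v ≈ 50.8 km/s

μ = GM = 6.674×10⁻¹¹ × 1.988×10³⁰ = 1.327×10²⁰ m³/s².
r = 5.141×10⁷ km = 5.141×10¹⁰ m.
For a circular orbit v = √(μ/r) = √(1.327×10²⁰ / 5.141×10¹⁰) = √(2.581×10⁹) = 50800 m/s.
That is 50.80 km/s.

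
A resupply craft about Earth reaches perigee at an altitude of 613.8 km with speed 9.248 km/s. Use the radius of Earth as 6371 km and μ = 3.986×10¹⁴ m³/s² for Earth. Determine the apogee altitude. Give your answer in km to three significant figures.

apogee altitude ≈ 14500 km

r_p = 6371 + 613.8 = 6984.8 km = 6.985×10⁶ m.
Specific energy ε = v²/2 − μ/r = -1.430×10⁷ J/kg, so a = −μ/(2ε) = 1.393×10⁷ m.
The apsides satisfy r_p + r_a = 2a, so the apogee radius is 2a − r_p = 2.088×10⁷ m = 20881 km.
Apogee altitude = 20881 − 6371 = 14510 km.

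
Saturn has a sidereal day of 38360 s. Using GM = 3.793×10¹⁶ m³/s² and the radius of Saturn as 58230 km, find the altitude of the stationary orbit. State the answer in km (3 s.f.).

A synchronous orbit has period T, so by Kepler's third law a = (μT²/4π²)^(1/3).
μT²/4π² = 3.793×10¹⁶ × (3.836×10⁴)² / 39.48 = 1.414×10²⁴ m³.
a = 1.122×10⁸ m = 1.1223×10⁵ km.
Altitude h = a − R = 1.1223×10⁵ − 58230 = 54005 km.

h_sync ≈ 54000 km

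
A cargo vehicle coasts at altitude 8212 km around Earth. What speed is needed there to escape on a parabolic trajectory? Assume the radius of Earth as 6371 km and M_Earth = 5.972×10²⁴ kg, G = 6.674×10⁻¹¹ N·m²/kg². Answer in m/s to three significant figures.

μ = GM = 6.674×10⁻¹¹ × 5.972×10²⁴ = 3.986×10¹⁴ m³/s².
r = 6371 + 8212 = 14583 km = 1.4583×10⁷ m.
Escape speed v_esc = √(2μ/r) = √(2 × 3.986×10¹⁴ / 1.458×10⁷) = √(5.466×10⁷) = 7393 m/s.

v_esc ≈ 7390 m/s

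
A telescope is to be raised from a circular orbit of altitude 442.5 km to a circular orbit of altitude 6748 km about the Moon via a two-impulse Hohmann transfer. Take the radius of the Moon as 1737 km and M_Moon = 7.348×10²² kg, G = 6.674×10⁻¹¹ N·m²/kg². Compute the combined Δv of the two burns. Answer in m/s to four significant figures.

Δv_total ≈ 666.4 m/s

μ = GM = 6.674×10⁻¹¹ × 7.348×10²² = 4.904×10¹² m³/s².
r₁ = 1737 + 442.5 = 2179.5 km = 2.1795×10⁶ m.
r₂ = 1737 + 6748 = 8485.0 km = 8.4850×10⁶ m.
Transfer ellipse a_t = (r₁ + r₂)/2 = 5.332×10⁶ m.
At r₁: circular v_c1 = √(μ/r₁) = 1500 m/s; transfer-perilune v_p = √[μ(2/r₁ − 1/a_t)] = 1892 m/s.
Δv₁ = v_p − v_c1 = 392.2 m/s.
At r₂: circular v_c2 = √(μ/r₂) = 760.2 m/s; transfer-apolune v_a = √[μ(2/r₂ − 1/a_t)] = 486.0 m/s.
Δv₂ = v_c2 − v_a = 274.2 m/s.
Total Δv = Δv₁ + Δv₂ = 666.4 m/s.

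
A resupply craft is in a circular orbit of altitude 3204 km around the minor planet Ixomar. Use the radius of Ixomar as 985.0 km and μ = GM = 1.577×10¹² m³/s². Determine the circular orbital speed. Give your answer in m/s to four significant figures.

r = 985.0 + 3204 = 4189.0 km = 4.1890×10⁶ m.
For a circular orbit v = √(μ/r) = √(1.577×10¹² / 4.189×10⁶) = √(3.765×10⁵) = 613.6 m/s.

v ≈ 613.6 m/s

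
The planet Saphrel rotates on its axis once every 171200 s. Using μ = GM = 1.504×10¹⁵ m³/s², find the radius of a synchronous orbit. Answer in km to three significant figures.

r_sync ≈ 1.04×10⁵ km

A synchronous orbit has period T, so by Kepler's third law a = (μT²/4π²)^(1/3).
μT²/4π² = 1.504×10¹⁵ × (1.712×10⁵)² / 39.48 = 1.117×10²⁴ m³.
a = 1.037×10⁸ m = 1.0374×10⁵ km.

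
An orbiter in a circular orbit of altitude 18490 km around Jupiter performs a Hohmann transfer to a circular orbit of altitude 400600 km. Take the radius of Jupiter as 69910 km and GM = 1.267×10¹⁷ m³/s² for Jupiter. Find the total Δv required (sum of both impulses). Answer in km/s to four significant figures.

Δv_total ≈ 18.45 km/s

r₁ = 69910 + 18490 = 88400 km = 8.8400×10⁷ m.
r₂ = 69910 + 400600 = 470510 km = 4.7051×10⁸ m.
Transfer ellipse a_t = (r₁ + r₂)/2 = 2.795×10⁸ m.
At r₁: circular v_c1 = √(μ/r₁) = 37860 m/s; transfer-perijove v_p = √[μ(2/r₁ − 1/a_t)] = 49120 m/s.
Δv₁ = v_p − v_c1 = 11270 m/s.
At r₂: circular v_c2 = √(μ/r₂) = 16410 m/s; transfer-apojove v_a = √[μ(2/r₂ − 1/a_t)] = 9229 m/s.
Δv₂ = v_c2 − v_a = 7180 m/s.
Total Δv = Δv₁ + Δv₂ = 18450 m/s = 18.45 km/s.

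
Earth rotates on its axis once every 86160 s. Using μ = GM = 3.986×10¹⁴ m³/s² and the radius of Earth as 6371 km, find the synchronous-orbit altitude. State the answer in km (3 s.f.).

h_sync ≈ 35800 km

A synchronous orbit has period T, so by Kepler's third law a = (μT²/4π²)^(1/3).
μT²/4π² = 3.986×10¹⁴ × (8.616×10⁴)² / 39.48 = 7.495×10²² m³.
a = 4.216×10⁷ m = 42163 km.
Altitude h = a − R = 42163 − 6371 = 35792 km.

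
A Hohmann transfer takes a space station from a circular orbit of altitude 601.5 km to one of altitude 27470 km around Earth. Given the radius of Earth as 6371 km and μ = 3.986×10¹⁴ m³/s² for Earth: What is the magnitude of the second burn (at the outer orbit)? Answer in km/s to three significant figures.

r₁ = 6371 + 601.5 = 6972.5 km = 6.9725×10⁶ m.
r₂ = 6371 + 27470 = 33841 km = 3.3841×10⁷ m.
Transfer ellipse a_t = (r₁ + r₂)/2 = 2.041×10⁷ m.
At r₁: circular v_c1 = √(μ/r₁) = 7561 m/s; transfer-perigee v_p = √[μ(2/r₁ − 1/a_t)] = 9737 m/s.
At r₂: circular v_c2 = √(μ/r₂) = 3432 m/s; transfer-apogee v_a = √[μ(2/r₂ − 1/a_t)] = 2006 m/s.
Δv₂ = v_c2 − v_a = 1426 m/s.
= 1.426 km/s.

Δv ≈ 1.43 km/s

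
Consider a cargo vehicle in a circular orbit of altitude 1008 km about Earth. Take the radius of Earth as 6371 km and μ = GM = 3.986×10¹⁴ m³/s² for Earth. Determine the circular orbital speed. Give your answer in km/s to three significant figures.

r = 6371 + 1008 = 7379.0 km = 7.3790×10⁶ m.
For a circular orbit v = √(μ/r) = √(3.986×10¹⁴ / 7.379×10⁶) = √(5.402×10⁷) = 7350 m/s.
That is 7.350 km/s.

v ≈ 7.35 km/s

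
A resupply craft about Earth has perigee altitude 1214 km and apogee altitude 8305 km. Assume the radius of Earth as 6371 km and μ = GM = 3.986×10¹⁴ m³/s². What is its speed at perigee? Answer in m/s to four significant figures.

v ≈ 8324 m/s

r_p = 6371 + 1214 = 7585.0 km = 7.5850×10⁶ m.
r_a = 6371 + 8305 = 14676 km = 1.4676×10⁷ m.
Semi-major axis a = (r_p + r_a)/2 = 11130 km = 1.113×10⁷ m.
Vis-viva: v² = μ(2/r − 1/a) = 3.986×10¹⁴ × (2.637×10⁻⁷ − 8.984×10⁻⁸) = 6.929×10⁷ m²/s².
v = 8324 m/s.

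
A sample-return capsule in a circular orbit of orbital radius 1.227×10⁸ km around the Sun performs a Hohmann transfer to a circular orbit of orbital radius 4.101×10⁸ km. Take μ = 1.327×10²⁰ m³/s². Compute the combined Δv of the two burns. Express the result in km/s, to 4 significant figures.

Δv_total ≈ 13.70 km/s

r₁ = 1.227×10⁸ km = 1.227×10¹¹ m.
r₂ = 4.101×10⁸ km = 4.101×10¹¹ m.
Transfer ellipse a_t = (r₁ + r₂)/2 = 2.664×10¹¹ m.
At r₁: circular v_c1 = √(μ/r₁) = 32890 m/s; transfer-perihelion v_p = √[μ(2/r₁ − 1/a_t)] = 40800 m/s.
Δv₁ = v_p − v_c1 = 7917 m/s.
At r₂: circular v_c2 = √(μ/r₂) = 17990 m/s; transfer-aphelion v_a = √[μ(2/r₂ − 1/a_t)] = 12210 m/s.
Δv₂ = v_c2 − v_a = 5780 m/s.
Total Δv = Δv₁ + Δv₂ = 13700 m/s = 13.70 km/s.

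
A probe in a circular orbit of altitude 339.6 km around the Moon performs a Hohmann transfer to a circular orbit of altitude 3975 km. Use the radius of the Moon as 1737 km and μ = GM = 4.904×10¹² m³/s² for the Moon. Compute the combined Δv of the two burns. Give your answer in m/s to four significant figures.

Δv_total ≈ 574.4 m/s

r₁ = 1737 + 339.6 = 2076.6 km = 2.0766×10⁶ m.
r₂ = 1737 + 3975 = 5712.0 km = 5.7120×10⁶ m.
Transfer ellipse a_t = (r₁ + r₂)/2 = 3.894×10⁶ m.
At r₁: circular v_c1 = √(μ/r₁) = 1537 m/s; transfer-perilune v_p = √[μ(2/r₁ − 1/a_t)] = 1861 m/s.
Δv₁ = v_p − v_c1 = 324.4 m/s.
At r₂: circular v_c2 = √(μ/r₂) = 926.6 m/s; transfer-apolune v_a = √[μ(2/r₂ − 1/a_t)] = 676.6 m/s.
Δv₂ = v_c2 − v_a = 250.0 m/s.
Total Δv = Δv₁ + Δv₂ = 574.4 m/s.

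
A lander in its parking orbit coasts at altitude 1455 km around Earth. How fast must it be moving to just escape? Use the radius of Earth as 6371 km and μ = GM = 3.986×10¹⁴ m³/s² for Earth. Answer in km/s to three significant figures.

v_esc ≈ 10.1 km/s

r = 6371 + 1455 = 7826.0 km = 7.8260×10⁶ m.
Escape speed v_esc = √(2μ/r) = √(2 × 3.986×10¹⁴ / 7.826×10⁶) = √(1.019×10⁸) = 10090 m/s.
= 10.09 km/s.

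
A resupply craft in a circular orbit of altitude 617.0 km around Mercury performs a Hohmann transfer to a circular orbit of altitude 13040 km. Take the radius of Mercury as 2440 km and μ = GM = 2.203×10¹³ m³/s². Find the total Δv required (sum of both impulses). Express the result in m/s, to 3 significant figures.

Δv_total ≈ 1290 m/s

r₁ = 2440 + 617.0 = 3057.0 km = 3.0570×10⁶ m.
r₂ = 2440 + 13040 = 15480 km = 1.5480×10⁷ m.
Transfer ellipse a_t = (r₁ + r₂)/2 = 9.268×10⁶ m.
At r₁: circular v_c1 = √(μ/r₁) = 2684 m/s; transfer-periherm v_p = √[μ(2/r₁ − 1/a_t)] = 3469 m/s.
Δv₁ = v_p − v_c1 = 784.8 m/s.
At r₂: circular v_c2 = √(μ/r₂) = 1193 m/s; transfer-apoherm v_a = √[μ(2/r₂ − 1/a_t)] = 685.1 m/s.
Δv₂ = v_c2 − v_a = 507.8 m/s.
Total Δv = Δv₁ + Δv₂ = 1293 m/s.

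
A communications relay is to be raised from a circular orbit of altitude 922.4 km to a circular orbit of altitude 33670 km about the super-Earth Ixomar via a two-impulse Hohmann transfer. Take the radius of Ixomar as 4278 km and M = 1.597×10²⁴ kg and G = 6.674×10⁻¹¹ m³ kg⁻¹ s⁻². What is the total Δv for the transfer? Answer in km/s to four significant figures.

Δv_total ≈ 2.330 km/s

μ = GM = 6.674×10⁻¹¹ × 1.597×10²⁴ = 1.066×10¹⁴ m³/s².
r₁ = 4278 + 922.4 = 5200.4 km = 5.2004×10⁶ m.
r₂ = 4278 + 33670 = 37948 km = 3.7948×10⁷ m.
Transfer ellipse a_t = (r₁ + r₂)/2 = 2.157×10⁷ m.
At r₁: circular v_c1 = √(μ/r₁) = 4527 m/s; transfer-periapsis v_p = √[μ(2/r₁ − 1/a_t)] = 6004 m/s.
Δv₁ = v_p − v_c1 = 1477 m/s.
At r₂: circular v_c2 = √(μ/r₂) = 1676 m/s; transfer-apoapsis v_a = √[μ(2/r₂ − 1/a_t)] = 822.8 m/s.
Δv₂ = v_c2 − v_a = 853.1 m/s.
Total Δv = Δv₁ + Δv₂ = 2330 m/s = 2.330 km/s.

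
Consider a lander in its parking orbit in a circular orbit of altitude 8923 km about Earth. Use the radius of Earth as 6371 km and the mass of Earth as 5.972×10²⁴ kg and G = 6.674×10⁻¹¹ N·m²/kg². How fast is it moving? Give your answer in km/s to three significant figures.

μ = GM = 6.674×10⁻¹¹ × 5.972×10²⁴ = 3.986×10¹⁴ m³/s².
r = 6371 + 8923 = 15294 km = 1.5294×10⁷ m.
For a circular orbit v = √(μ/r) = √(3.986×10¹⁴ / 1.529×10⁷) = √(2.606×10⁷) = 5105 m/s.
That is 5.105 km/s.

v ≈ 5.10 km/s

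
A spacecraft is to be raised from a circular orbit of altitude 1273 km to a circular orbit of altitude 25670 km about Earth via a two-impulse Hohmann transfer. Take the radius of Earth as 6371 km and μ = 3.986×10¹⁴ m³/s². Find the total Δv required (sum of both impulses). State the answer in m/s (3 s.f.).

r₁ = 6371 + 1273 = 7644.0 km = 7.6440×10⁶ m.
r₂ = 6371 + 25670 = 32041 km = 3.2041×10⁷ m.
Transfer ellipse a_t = (r₁ + r₂)/2 = 1.984×10⁷ m.
At r₁: circular v_c1 = √(μ/r₁) = 7221 m/s; transfer-perigee v_p = √[μ(2/r₁ − 1/a_t)] = 9176 m/s.
Δv₁ = v_p − v_c1 = 1955 m/s.
At r₂: circular v_c2 = √(μ/r₂) = 3527 m/s; transfer-apogee v_a = √[μ(2/r₂ − 1/a_t)] = 2189 m/s.
Δv₂ = v_c2 − v_a = 1338 m/s.
Total Δv = Δv₁ + Δv₂ = 3293 m/s.

Δv_total ≈ 3290 m/s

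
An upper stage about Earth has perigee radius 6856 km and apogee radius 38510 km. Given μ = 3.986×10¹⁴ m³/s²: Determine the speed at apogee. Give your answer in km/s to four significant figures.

Semi-major axis a = (r_p + r_a)/2 = 22683 km = 2.268×10⁷ m.
Vis-viva: v² = μ(2/r − 1/a) = 3.986×10¹⁴ × (5.193×10⁻⁸ − 4.409×10⁻⁸) = 3.128×10⁶ m²/s².
v = 1769 m/s = 1.769 km/s.

v ≈ 1.769 km/s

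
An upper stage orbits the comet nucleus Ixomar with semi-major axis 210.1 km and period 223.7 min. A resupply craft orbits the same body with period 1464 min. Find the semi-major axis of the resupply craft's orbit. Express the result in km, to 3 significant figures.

Kepler's third law: a³ ∝ T², so a₂ = a₁ (T₂/T₁)^(2/3).
T₂/T₁ = 6.544, (T₂/T₁)^(2/3) = 3.499.
a₂ = 210.1 × 3.499 = 735.1 km.

a₂ ≈ 735 km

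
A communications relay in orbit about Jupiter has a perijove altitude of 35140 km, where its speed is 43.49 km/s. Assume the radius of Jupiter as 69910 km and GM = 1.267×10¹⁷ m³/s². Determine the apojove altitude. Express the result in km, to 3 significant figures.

apojove altitude ≈ 3.12×10⁵ km

r_p = 69910 + 35140 = 1.0505×10⁵ km = 1.050×10⁸ m.
Specific energy ε = v²/2 − μ/r = -2.604×10⁸ J/kg, so a = −μ/(2ε) = 2.433×10⁸ m.
The apsides satisfy r_p + r_a = 2a, so the apojove radius is 2a − r_p = 3.815×10⁸ m = 3.8150×10⁵ km.
Apojove altitude = 3.8150×10⁵ − 69910 = 3.1159×10⁵ km.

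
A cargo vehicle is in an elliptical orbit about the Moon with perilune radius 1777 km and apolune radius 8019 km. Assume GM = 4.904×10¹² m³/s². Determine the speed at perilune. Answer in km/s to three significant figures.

Semi-major axis a = (r_p + r_a)/2 = 4898.0 km = 4.898×10⁶ m.
Vis-viva: v² = μ(2/r − 1/a) = 4.904×10¹² × (1.125×10⁻⁶ − 2.042×10⁻⁷) = 4.518×10⁶ m²/s².
v = 2126 m/s = 2.126 km/s.

v ≈ 2.13 km/s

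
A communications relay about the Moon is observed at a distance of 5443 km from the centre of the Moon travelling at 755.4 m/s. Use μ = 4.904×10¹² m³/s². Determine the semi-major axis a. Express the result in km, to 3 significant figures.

r = 5.443×10⁶ m.
Vis-viva rearranged: 1/a = 2/r − v²/μ = 3.674×10⁻⁷ − 1.164×10⁻⁷ = 2.511×10⁻⁷ m⁻¹.
a = 3.983×10⁶ m = 3982.7 km.

a ≈ 3980 km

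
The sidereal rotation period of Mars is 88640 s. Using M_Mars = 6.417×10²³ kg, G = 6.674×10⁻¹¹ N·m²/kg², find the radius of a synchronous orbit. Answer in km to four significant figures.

r_sync ≈ 20430 km

μ = GM = 6.674×10⁻¹¹ × 6.417×10²³ = 4.283×10¹³ m³/s².
A synchronous orbit has period T, so by Kepler's third law a = (μT²/4π²)^(1/3).
μT²/4π² = 4.283×10¹³ × (8.864×10⁴)² / 39.48 = 8.524×10²¹ m³.
a = 2.043×10⁷ m = 20427 km.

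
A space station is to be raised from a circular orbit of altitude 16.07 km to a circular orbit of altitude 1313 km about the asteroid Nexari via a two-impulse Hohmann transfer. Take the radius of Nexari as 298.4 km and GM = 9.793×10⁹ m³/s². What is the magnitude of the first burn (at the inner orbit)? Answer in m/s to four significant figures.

r₁ = 298.4 + 16.07 = 314.47 km = 3.1447×10⁵ m.
r₂ = 298.4 + 1313 = 1611.4 km = 1.6114×10⁶ m.
Transfer ellipse a_t = (r₁ + r₂)/2 = 9.629×10⁵ m.
At r₁: circular v_c1 = √(μ/r₁) = 176.5 m/s; transfer-periapsis v_p = √[μ(2/r₁ − 1/a_t)] = 228.3 m/s.
Δv₁ = v_p − v_c1 = 51.81 m/s.

Δv ≈ 51.81 m/s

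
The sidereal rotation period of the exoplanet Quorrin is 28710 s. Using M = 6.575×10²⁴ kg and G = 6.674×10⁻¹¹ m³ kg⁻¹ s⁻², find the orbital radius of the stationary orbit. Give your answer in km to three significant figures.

μ = GM = 6.674×10⁻¹¹ × 6.575×10²⁴ = 4.388×10¹⁴ m³/s².
A synchronous orbit has period T, so by Kepler's third law a = (μT²/4π²)^(1/3).
μT²/4π² = 4.388×10¹⁴ × (2.871×10⁴)² / 39.48 = 9.162×10²¹ m³.
a = 2.092×10⁷ m = 20925 km.

r_sync ≈ 20900 km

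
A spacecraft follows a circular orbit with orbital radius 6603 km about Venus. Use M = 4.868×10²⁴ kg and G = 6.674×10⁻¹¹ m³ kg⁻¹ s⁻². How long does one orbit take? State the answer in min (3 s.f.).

μ = GM = 6.674×10⁻¹¹ × 4.868×10²⁴ = 3.249×10¹⁴ m³/s².
r = 6603 km = 6.603×10⁶ m.
Kepler's third law: T = 2π√(r³/μ) = 2π√((6.603×10⁶)³ / 3.249×10¹⁴).
r³/μ = 8.861×10⁵ s², so T = 2π × 9.413×10² = 5.915×10³ s.
Converting: 5.915×10³ s ÷ 60.00 = 98.58 min.

T ≈ 98.6 min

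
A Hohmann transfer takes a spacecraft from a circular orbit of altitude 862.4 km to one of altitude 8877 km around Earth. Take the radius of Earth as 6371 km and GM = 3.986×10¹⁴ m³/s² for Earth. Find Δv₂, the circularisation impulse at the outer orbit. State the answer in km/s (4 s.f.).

Δv ≈ 1.011 km/s

r₁ = 6371 + 862.4 = 7233.4 km = 7.2334×10⁶ m.
r₂ = 6371 + 8877 = 15248 km = 1.5248×10⁷ m.
Transfer ellipse a_t = (r₁ + r₂)/2 = 1.124×10⁷ m.
At r₁: circular v_c1 = √(μ/r₁) = 7423 m/s; transfer-perigee v_p = √[μ(2/r₁ − 1/a_t)] = 8646 m/s.
At r₂: circular v_c2 = √(μ/r₂) = 5113 m/s; transfer-apogee v_a = √[μ(2/r₂ − 1/a_t)] = 4101 m/s.
Δv₂ = v_c2 − v_a = 1011 m/s.
= 1.011 km/s.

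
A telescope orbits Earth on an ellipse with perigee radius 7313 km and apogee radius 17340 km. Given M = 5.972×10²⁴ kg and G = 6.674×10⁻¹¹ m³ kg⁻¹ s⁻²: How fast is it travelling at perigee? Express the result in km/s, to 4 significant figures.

μ = GM = 6.674×10⁻¹¹ × 5.972×10²⁴ = 3.986×10¹⁴ m³/s².
Semi-major axis a = (r_p + r_a)/2 = 12326 km = 1.233×10⁷ m.
Vis-viva: v² = μ(2/r − 1/a) = 3.986×10¹⁴ × (2.735×10⁻⁷ − 8.113×10⁻⁸) = 7.667×10⁷ m²/s².
v = 8756 m/s = 8.756 km/s.

v ≈ 8.756 km/s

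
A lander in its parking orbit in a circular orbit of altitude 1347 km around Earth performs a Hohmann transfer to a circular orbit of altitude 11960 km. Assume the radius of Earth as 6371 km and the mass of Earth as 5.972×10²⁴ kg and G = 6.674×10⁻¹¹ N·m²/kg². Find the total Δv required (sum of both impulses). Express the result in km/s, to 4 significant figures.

Δv_total ≈ 2.413 km/s

μ = GM = 6.674×10⁻¹¹ × 5.972×10²⁴ = 3.986×10¹⁴ m³/s².
r₁ = 6371 + 1347 = 7718.0 km = 7.7180×10⁶ m.
r₂ = 6371 + 11960 = 18331 km = 1.8331×10⁷ m.
Transfer ellipse a_t = (r₁ + r₂)/2 = 1.302×10⁷ m.
At r₁: circular v_c1 = √(μ/r₁) = 7186 m/s; transfer-perigee v_p = √[μ(2/r₁ − 1/a_t)] = 8525 m/s.
Δv₁ = v_p − v_c1 = 1339 m/s.
At r₂: circular v_c2 = √(μ/r₂) = 4663 m/s; transfer-apogee v_a = √[μ(2/r₂ − 1/a_t)] = 3589 m/s.
Δv₂ = v_c2 − v_a = 1073 m/s.
Total Δv = Δv₁ + Δv₂ = 2413 m/s = 2.413 km/s.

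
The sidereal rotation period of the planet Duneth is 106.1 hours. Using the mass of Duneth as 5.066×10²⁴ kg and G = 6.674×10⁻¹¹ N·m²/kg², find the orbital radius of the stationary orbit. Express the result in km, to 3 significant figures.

r_sync ≈ 1.08×10⁵ km

μ = GM = 6.674×10⁻¹¹ × 5.066×10²⁴ = 3.381×10¹⁴ m³/s².
T = 106.1 hours = 3.820×10⁵ s.
A synchronous orbit has period T, so by Kepler's third law a = (μT²/4π²)^(1/3).
μT²/4π² = 3.381×10¹⁴ × (3.820×10⁵)² / 39.48 = 1.249×10²⁴ m³.
a = 1.077×10⁸ m = 1.0771×10⁵ km.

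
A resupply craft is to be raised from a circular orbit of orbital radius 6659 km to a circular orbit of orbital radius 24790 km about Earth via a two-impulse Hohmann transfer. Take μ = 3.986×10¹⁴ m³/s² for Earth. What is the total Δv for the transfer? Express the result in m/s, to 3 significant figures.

r₁ = 6659 km = 6.659×10⁶ m.
r₂ = 24790 km = 2.479×10⁷ m.
Transfer ellipse a_t = (r₁ + r₂)/2 = 1.572×10⁷ m.
At r₁: circular v_c1 = √(μ/r₁) = 7737 m/s; transfer-perigee v_p = √[μ(2/r₁ − 1/a_t)] = 9714 m/s.
Δv₁ = v_p − v_c1 = 1978 m/s.
At r₂: circular v_c2 = √(μ/r₂) = 4010 m/s; transfer-apogee v_a = √[μ(2/r₂ − 1/a_t)] = 2609 m/s.
Δv₂ = v_c2 − v_a = 1400 m/s.
Total Δv = Δv₁ + Δv₂ = 3378 m/s.

Δv_total ≈ 3380 m/s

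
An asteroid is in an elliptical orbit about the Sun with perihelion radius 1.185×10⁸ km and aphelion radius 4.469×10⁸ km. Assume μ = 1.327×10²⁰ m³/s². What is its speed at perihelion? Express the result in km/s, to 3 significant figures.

Semi-major axis a = (r_p + r_a)/2 = 2.8270×10⁸ km = 2.827×10¹¹ m.
Vis-viva: v² = μ(2/r − 1/a) = 1.327×10²⁰ × (1.688×10⁻¹¹ − 3.537×10⁻¹²) = 1.770×10⁹ m²/s².
v = 42070 m/s = 42.07 km/s.

v ≈ 42.1 km/s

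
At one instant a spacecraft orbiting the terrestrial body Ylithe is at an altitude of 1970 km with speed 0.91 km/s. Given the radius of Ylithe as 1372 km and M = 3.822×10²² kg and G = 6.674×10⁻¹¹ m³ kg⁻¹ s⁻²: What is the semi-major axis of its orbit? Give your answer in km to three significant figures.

a ≈ 3650 km

μ = GM = 6.674×10⁻¹¹ × 3.822×10²² = 2.551×10¹² m³/s².
r = 1372 + 1970 = 3342.0 km = 3.342×10⁶ m.
Specific orbital energy ε = v²/2 − μ/r = (910.0)²/2 − 2.551×10¹²/3.342×10⁶ = -3.492×10⁵ J/kg.
Since ε = −μ/(2a), a = −μ/(2ε) = 3.652×10⁶ m = 3652.3 km.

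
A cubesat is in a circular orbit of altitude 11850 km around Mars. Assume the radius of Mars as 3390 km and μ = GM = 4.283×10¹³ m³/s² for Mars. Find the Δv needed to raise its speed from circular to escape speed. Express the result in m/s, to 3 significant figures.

r = 3390 + 11850 = 15240 km = 1.5240×10⁷ m.
Circular speed v_c = √(μ/r) = 1676 m/s.
Escape speed v_esc = √(2μ/r) = √2 × v_c = 2371 m/s.
Δv = v_esc − v_c = 694.4 m/s.

Δv ≈ 694 m/s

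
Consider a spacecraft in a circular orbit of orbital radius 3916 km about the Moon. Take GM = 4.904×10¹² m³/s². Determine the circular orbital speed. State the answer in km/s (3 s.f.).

v ≈ 1.12 km/s

r = 3916 km = 3.916×10⁶ m.
For a circular orbit v = √(μ/r) = √(4.904×10¹² / 3.916×10⁶) = √(1.252×10⁶) = 1119 m/s.
That is 1.119 km/s.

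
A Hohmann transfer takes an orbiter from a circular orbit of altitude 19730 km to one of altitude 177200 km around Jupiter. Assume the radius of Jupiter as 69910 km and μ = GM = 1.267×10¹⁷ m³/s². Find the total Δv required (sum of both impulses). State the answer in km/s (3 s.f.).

r₁ = 69910 + 19730 = 89640 km = 8.9640×10⁷ m.
r₂ = 69910 + 177200 = 247110 km = 2.4711×10⁸ m.
Transfer ellipse a_t = (r₁ + r₂)/2 = 1.684×10⁸ m.
At r₁: circular v_c1 = √(μ/r₁) = 37600 m/s; transfer-perijove v_p = √[μ(2/r₁ − 1/a_t)] = 45550 m/s.
Δv₁ = v_p − v_c1 = 7950 m/s.
At r₂: circular v_c2 = √(μ/r₂) = 22640 m/s; transfer-apojove v_a = √[μ(2/r₂ − 1/a_t)] = 16520 m/s.
Δv₂ = v_c2 − v_a = 6122 m/s.
Total Δv = Δv₁ + Δv₂ = 14070 m/s = 14.07 km/s.

Δv_total ≈ 14.1 km/s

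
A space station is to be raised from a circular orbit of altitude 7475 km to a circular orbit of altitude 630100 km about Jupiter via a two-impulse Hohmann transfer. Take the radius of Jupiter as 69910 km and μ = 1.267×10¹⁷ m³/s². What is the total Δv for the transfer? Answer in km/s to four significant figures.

r₁ = 69910 + 7475 = 77385 km = 7.7385×10⁷ m.
r₂ = 69910 + 630100 = 700010 km = 7.0001×10⁸ m.
Transfer ellipse a_t = (r₁ + r₂)/2 = 3.887×10⁸ m.
At r₁: circular v_c1 = √(μ/r₁) = 40460 m/s; transfer-perijove v_p = √[μ(2/r₁ − 1/a_t)] = 54300 m/s.
Δv₁ = v_p − v_c1 = 13840 m/s.
At r₂: circular v_c2 = √(μ/r₂) = 13450 m/s; transfer-apojove v_a = √[μ(2/r₂ − 1/a_t)] = 6003 m/s.
Δv₂ = v_c2 − v_a = 7451 m/s.
Total Δv = Δv₁ + Δv₂ = 21290 m/s = 21.29 km/s.

Δv_total ≈ 21.29 km/s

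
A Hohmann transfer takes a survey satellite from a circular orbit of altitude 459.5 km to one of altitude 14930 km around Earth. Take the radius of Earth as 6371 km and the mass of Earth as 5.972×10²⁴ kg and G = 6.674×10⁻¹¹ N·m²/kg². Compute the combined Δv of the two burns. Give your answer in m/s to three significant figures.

Δv_total ≈ 3070 m/s

μ = GM = 6.674×10⁻¹¹ × 5.972×10²⁴ = 3.986×10¹⁴ m³/s².
r₁ = 6371 + 459.5 = 6830.5 km = 6.8305×10⁶ m.
r₂ = 6371 + 14930 = 21301 km = 2.1301×10⁷ m.
Transfer ellipse a_t = (r₁ + r₂)/2 = 1.407×10⁷ m.
At r₁: circular v_c1 = √(μ/r₁) = 7639 m/s; transfer-perigee v_p = √[μ(2/r₁ − 1/a_t)] = 9400 m/s.
Δv₁ = v_p − v_c1 = 1762 m/s.
At r₂: circular v_c2 = √(μ/r₂) = 4326 m/s; transfer-apogee v_a = √[μ(2/r₂ − 1/a_t)] = 3014 m/s.
Δv₂ = v_c2 − v_a = 1311 m/s.
Total Δv = Δv₁ + Δv₂ = 3073 m/s.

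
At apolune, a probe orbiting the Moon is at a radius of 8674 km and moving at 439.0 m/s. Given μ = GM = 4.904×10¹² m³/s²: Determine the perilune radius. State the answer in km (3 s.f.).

perilune radius ≈ 1780 km

r_a = 8.674×10⁶ m.
Specific energy ε = v²/2 − μ/r = -4.690×10⁵ J/kg, so a = −μ/(2ε) = 5.228×10⁶ m.
The apsides satisfy r_p + r_a = 2a, so the perilune radius is 2a − r_a = 1.782×10⁶ m = 1782.1 km.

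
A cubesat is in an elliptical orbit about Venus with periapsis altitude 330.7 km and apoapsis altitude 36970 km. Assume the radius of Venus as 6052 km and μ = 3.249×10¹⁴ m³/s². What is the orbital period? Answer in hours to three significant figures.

r_p = 6052 + 330.7 = 6382.7 km = 6.3827×10⁶ m.
r_a = 6052 + 36970 = 43022 km = 4.3022×10⁷ m.
Semi-major axis a = (r_p + r_a)/2 = (6382.7 + 43022)/2 = 24702 km = 2.470×10⁷ m.
By Kepler's third law T = 2π√(a³/μ) = 2π × 6.811×10³ = 4.280×10⁴ s.
= 11.89 hours.

T ≈ 11.9 hours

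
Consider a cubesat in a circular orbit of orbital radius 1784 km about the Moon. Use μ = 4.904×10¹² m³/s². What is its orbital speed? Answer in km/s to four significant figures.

v ≈ 1.658 km/s

r = 1784 km = 1.784×10⁶ m.
For a circular orbit v = √(μ/r) = √(4.904×10¹² / 1.784×10⁶) = √(2.749×10⁶) = 1658 m/s.
That is 1.658 km/s.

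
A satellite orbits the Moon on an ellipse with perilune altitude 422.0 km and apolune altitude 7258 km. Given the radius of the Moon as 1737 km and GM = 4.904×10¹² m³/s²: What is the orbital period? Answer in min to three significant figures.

T ≈ 623 min

r_p = 1737 + 422.0 = 2159.0 km = 2.1590×10⁶ m.
r_a = 1737 + 7258 = 8995.0 km = 8.9950×10⁶ m.
Semi-major axis a = (r_p + r_a)/2 = (2159.0 + 8995.0)/2 = 5577.0 km = 5.577×10⁶ m.
By Kepler's third law T = 2π√(a³/μ) = 2π × 5.947×10³ = 3.737×10⁴ s.
= 622.8 min.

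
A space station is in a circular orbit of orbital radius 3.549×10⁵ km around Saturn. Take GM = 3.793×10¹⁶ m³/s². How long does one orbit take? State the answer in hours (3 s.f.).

r = 3.549×10⁵ km = 3.549×10⁸ m.
Kepler's third law: T = 2π√(r³/μ) = 2π√((3.549×10⁸)³ / 3.793×10¹⁶).
r³/μ = 1.179×10⁹ s², so T = 2π × 3.433×10⁴ = 2.157×10⁵ s.
Converting: 2.157×10⁵ s ÷ 3600 = 59.92 hours.

T ≈ 59.9 hours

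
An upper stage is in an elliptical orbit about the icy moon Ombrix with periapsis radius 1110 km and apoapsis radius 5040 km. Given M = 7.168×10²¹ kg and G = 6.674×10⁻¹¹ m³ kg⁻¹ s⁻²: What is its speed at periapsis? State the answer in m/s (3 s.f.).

v ≈ 840 m/s

μ = GM = 6.674×10⁻¹¹ × 7.168×10²¹ = 4.784×10¹¹ m³/s².
Semi-major axis a = (r_p + r_a)/2 = 3075.0 km = 3.075×10⁶ m.
Vis-viva: v² = μ(2/r − 1/a) = 4.784×10¹¹ × (1.802×10⁻⁶ − 3.252×10⁻⁷) = 7.064×10⁵ m²/s².
v = 840.5 m/s.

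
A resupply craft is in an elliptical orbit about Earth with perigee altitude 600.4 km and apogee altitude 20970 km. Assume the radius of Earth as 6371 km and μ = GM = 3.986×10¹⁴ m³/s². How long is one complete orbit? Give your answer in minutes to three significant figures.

r_p = 6371 + 600.4 = 6971.4 km = 6.9714×10⁶ m.
r_a = 6371 + 20970 = 27341 km = 2.7341×10⁷ m.
Semi-major axis a = (r_p + r_a)/2 = (6971.4 + 27341)/2 = 17156 km = 1.716×10⁷ m.
By Kepler's third law T = 2π√(a³/μ) = 2π × 3.559×10³ = 2.236×10⁴ s.
= 372.7 minutes.

T ≈ 373 minutes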